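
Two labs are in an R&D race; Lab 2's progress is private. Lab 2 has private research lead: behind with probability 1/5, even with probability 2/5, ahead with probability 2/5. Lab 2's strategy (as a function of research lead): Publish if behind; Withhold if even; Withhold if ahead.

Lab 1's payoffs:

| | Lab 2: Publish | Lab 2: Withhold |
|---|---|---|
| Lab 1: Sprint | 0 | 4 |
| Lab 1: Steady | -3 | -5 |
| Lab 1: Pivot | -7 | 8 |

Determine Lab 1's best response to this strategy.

E[Sprint] = 1/5·(0) + 2/5·(4) + 2/5·(4) = 16/5
E[Steady] = 1/5·(-3) + 2/5·(-5) + 2/5·(-5) = -23/5
E[Pivot] = 1/5·(-7) + 2/5·(8) + 2/5·(8) = 5
Best response: Pivot (5 is the largest).

Pivot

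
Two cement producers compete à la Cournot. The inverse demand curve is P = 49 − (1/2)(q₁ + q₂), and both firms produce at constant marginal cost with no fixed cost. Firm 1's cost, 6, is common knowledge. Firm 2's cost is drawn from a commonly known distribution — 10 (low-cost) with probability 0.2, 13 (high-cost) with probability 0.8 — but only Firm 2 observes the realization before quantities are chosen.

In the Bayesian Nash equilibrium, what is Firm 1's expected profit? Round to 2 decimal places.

542.30

Type-c best response for Firm 2: q₂(c) = (49 − c) − q₁/2.
Firm 1 maximizes expected profit; its first-order condition is 49 − q₁ − (1/2)E[q₂] − 6 = 0.
Substituting E[q₂] and solving: E[c₂] = 12.4, so q₁ = (49 − 2·6 + 12.4)/(3/2) = 32.9333.
E[P] = 49 − (1/2)·(q₁ + E[q₂]) = 22.4667; Firm 1's expected profit = (E[P] − 6)·q₁ = (22.4667 − 6)·32.9333 = 542.302.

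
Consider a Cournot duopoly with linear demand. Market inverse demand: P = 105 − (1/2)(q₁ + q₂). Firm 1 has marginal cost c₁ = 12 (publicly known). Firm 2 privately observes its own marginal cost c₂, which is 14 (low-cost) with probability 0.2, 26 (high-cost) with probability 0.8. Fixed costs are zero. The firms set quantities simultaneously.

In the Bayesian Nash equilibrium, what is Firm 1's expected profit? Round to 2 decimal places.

Each type of Firm 2 best-responds to q₁; Firm 1 best-responds to the expected q₂ over Firm 2's types.
Firm 2 with cost c maximizes (105 − (1/2)(q₁+q₂) − c)·q₂, giving q₂(c) = (105 − c − (1/2)q₁).
E[c₂] = 0.2·14 + 0.8·26 = 23.6
Firm 1's FOC against E[q₂] yields q₁ = (105 − 2·12 + E[c₂])/(3/2) = (105 − 24 + 23.6)/(3/2) = 69.7333.
E[P] = 105 − (1/2)·(q₁ + E[q₂]) = 46.8667; Firm 1's expected profit = (E[P] − 12)·q₁ = (46.8667 − 12)·69.7333 = 2431.37.

2431.37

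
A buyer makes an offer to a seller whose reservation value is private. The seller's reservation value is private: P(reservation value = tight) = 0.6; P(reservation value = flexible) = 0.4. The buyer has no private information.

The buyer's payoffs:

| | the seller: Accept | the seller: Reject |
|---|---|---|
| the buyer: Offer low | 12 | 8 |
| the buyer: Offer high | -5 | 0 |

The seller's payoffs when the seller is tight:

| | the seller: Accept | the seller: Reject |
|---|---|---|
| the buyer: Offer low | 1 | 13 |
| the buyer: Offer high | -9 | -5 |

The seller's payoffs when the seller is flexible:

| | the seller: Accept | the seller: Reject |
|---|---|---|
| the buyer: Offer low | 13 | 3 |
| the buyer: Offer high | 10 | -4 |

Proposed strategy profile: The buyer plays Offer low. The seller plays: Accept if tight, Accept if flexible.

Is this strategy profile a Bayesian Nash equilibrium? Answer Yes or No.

No

The buyer plays Offer low: E[Offer low] = 0.6·(12) + 0.4·(12) = 12; E[Offer high] = -5. Best-responding. ✓
The seller (reservation value tight), facing Offer low: Accept gives 1, Reject gives 13. Proposed Accept is not best — profitable deviation exists. ✗
The seller (reservation value flexible), facing Offer low: Accept gives 13, Reject gives 3. Proposed Accept is best. ✓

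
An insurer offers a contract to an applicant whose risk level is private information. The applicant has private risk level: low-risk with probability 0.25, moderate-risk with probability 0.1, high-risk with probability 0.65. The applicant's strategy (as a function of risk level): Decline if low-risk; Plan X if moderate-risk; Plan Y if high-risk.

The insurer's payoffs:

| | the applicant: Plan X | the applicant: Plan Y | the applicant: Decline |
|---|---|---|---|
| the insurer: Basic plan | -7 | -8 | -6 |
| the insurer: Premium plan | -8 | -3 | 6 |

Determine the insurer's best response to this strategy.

Premium plan

E[Basic plan] = 0.25·(-6) + 0.1·(-7) + 0.65·(-8) = -7.4
E[Premium plan] = 0.25·(6) + 0.1·(-8) + 0.65·(-3) = -1.25
Best response: Premium plan (-1.25 is the largest).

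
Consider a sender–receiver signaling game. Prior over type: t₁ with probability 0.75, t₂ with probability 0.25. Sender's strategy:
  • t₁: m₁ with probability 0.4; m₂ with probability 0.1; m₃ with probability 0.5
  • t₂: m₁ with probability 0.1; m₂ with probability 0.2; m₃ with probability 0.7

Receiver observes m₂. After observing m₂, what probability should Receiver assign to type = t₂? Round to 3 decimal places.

P(m₂) = 0.75·0.1 + 0.25·0.2 = 0.125
P(t₂ | m₂) = (0.25·0.2) / 0.125 = 0.05 / 0.125 = 0.4

0.400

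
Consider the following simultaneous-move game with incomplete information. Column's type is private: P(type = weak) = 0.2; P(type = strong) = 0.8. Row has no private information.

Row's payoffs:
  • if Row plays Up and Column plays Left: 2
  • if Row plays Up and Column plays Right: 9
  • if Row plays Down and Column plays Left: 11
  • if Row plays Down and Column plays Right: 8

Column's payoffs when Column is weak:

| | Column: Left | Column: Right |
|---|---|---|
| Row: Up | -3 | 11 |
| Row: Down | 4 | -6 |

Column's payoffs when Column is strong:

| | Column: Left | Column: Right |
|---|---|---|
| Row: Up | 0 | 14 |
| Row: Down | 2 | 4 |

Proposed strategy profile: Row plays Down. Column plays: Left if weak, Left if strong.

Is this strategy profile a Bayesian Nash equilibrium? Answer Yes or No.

A profile is a BNE iff every type of every player is best-responding given beliefs about the other side.
Row plays Down: E[Down] = 0.2·(11) + 0.8·(11) = 11; E[Up] = 2. Best-responding. ✓
Column (type weak), facing Down: Left gives 4, Right gives -6. Proposed Left is best. ✓
Column (type strong), facing Down: Left gives 2, Right gives 4. Proposed Left is not best — profitable deviation exists. ✗

No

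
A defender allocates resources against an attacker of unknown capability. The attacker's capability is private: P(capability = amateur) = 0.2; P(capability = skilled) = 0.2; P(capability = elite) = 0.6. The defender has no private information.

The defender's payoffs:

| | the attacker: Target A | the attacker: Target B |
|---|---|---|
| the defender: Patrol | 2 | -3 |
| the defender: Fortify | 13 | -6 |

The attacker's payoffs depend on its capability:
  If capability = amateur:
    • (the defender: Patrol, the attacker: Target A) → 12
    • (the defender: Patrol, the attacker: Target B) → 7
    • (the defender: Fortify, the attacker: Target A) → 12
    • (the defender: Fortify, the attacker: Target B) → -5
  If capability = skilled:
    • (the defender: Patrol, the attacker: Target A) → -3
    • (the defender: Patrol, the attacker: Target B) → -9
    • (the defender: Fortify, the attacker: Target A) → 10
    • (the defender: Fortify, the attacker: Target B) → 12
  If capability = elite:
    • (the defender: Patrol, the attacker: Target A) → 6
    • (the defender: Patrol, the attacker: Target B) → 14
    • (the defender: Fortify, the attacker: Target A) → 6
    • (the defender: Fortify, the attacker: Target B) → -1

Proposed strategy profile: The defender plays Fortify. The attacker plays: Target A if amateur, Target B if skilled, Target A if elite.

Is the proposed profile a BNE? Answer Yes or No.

Yes

The defender plays Fortify: E[Fortify] = 0.2·(13) + 0.2·(-6) + 0.6·(13) = 9.2; E[Patrol] = 1. Best-responding. ✓
The attacker (capability amateur), facing Fortify: Target A gives 12, Target B gives -5. Proposed Target A is best. ✓
The attacker (capability skilled), facing Fortify: Target A gives 10, Target B gives 12. Proposed Target B is best. ✓
The attacker (capability elite), facing Fortify: Target A gives 6, Target B gives -1. Proposed Target A is best. ✓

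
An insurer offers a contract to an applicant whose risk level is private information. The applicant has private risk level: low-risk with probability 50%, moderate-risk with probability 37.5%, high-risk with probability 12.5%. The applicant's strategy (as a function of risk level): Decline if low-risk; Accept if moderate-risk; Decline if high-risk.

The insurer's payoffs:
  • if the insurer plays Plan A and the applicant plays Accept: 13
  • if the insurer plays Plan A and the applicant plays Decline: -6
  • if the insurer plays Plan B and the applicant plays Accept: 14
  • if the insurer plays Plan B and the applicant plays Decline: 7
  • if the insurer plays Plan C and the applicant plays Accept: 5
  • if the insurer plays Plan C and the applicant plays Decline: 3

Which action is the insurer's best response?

Plan B

Compute the insurer's expected payoff for each action, taking the expectation over the applicant's type.
E[Plan A] = 0.5·(-6) + 0.375·(13) + 0.125·(-6) = 1.125
E[Plan B] = 0.5·(7) + 0.375·(14) + 0.125·(7) = 9.625
E[Plan C] = 0.5·(3) + 0.375·(5) + 0.125·(3) = 3.75
Best response: Plan B (9.625 is the largest).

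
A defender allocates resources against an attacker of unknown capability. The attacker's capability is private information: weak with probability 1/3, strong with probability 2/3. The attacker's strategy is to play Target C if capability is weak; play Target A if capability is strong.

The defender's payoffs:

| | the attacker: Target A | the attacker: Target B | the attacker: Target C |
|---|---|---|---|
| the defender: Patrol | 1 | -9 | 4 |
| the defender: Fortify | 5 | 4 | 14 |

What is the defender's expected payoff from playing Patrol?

2

E[Patrol] = 1/3·4 + 2/3·1 = 4/3 + 2/3 = 2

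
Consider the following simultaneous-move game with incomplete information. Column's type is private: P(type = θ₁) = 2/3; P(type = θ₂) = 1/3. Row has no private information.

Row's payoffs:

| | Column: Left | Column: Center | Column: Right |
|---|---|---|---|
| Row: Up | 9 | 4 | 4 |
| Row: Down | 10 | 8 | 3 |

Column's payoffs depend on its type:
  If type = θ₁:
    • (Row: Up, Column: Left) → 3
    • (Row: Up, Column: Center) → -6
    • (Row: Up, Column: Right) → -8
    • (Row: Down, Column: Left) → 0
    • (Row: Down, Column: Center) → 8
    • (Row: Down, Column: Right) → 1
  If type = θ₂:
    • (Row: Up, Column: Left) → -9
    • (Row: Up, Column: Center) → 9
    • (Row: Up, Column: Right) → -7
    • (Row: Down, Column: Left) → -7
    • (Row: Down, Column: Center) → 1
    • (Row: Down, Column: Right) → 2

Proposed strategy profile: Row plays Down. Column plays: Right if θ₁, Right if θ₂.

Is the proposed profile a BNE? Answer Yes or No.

No

Row plays Down: E[Down] = 2/3·(3) + 1/3·(3) = 3; E[Up] = 4. Not best-responding. ✗
Column (type θ₁), facing Down: Left gives 0, Center gives 8, Right gives 1. Proposed Right is not best — profitable deviation exists. ✗
Column (type θ₂), facing Down: Left gives -7, Center gives 1, Right gives 2. Proposed Right is best. ✓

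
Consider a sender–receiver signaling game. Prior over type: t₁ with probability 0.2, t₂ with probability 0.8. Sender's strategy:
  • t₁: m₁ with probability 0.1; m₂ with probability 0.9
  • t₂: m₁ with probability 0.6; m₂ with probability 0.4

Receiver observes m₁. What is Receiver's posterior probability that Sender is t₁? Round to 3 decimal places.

P(m₁) = 0.2·0.1 + 0.8·0.6 = 0.5
P(t₁ | m₁) = (0.2·0.1) / 0.5 = 0.02 / 0.5 = 0.04

0.040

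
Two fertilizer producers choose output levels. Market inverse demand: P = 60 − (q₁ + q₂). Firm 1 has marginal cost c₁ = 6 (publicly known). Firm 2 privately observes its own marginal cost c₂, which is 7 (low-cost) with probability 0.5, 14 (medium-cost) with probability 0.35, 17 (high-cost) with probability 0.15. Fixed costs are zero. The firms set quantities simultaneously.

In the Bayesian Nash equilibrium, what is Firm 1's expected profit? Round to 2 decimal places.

386.12

Firm 2 with cost c maximizes (60 − (q₁+q₂) − c)·q₂, giving q₂(c) = (60 − c − q₁)/2.
E[c₂] = 0.5·7 + 0.35·14 + 0.15·17 = 10.95
Firm 1's FOC against E[q₂] yields q₁ = (60 − 2·6 + E[c₂])/3 = (60 − 12 + 10.95)/3 = 19.65.
E[P] = 60 − (q₁ + E[q₂]) = 25.65; Firm 1's expected profit = (E[P] − 6)·q₁ = (25.65 − 6)·19.65 = 386.123.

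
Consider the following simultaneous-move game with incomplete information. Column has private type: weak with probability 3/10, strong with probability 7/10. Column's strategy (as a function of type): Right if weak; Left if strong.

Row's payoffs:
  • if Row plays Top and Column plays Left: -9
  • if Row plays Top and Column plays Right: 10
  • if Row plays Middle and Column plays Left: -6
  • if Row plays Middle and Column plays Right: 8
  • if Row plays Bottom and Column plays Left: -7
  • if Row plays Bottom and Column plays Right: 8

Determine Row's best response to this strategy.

Compute Row's expected payoff for each action, taking the expectation over Column's type.
E[Top] = 3/10·(10) + 7/10·(-9) = -33/10
E[Middle] = 3/10·(8) + 7/10·(-6) = -9/5
E[Bottom] = 3/10·(8) + 7/10·(-7) = -5/2
Best response: Middle (-9/5 is the largest).

Middle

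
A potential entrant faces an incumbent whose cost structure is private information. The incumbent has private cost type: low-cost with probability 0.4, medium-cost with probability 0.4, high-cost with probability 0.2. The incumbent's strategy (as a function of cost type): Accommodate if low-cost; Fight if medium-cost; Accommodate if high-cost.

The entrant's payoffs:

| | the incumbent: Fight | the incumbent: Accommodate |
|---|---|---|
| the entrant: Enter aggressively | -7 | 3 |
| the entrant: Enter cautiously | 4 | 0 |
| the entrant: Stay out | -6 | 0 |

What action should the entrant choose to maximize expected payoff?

E[Enter aggressively] = 0.4·(3) + 0.4·(-7) + 0.2·(3) = -1
E[Enter cautiously] = 0.4·(0) + 0.4·(4) + 0.2·(0) = 1.6
E[Stay out] = 0.4·(0) + 0.4·(-6) + 0.2·(0) = -2.4
Best response: Enter cautiously (1.6 is the largest).

Enter cautiously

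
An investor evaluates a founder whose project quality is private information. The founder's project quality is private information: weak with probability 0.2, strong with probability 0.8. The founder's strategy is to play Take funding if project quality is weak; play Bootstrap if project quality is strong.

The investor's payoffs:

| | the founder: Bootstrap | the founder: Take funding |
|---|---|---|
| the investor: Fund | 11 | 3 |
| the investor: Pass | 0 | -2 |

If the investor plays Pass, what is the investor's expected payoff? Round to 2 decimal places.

E[Pass] = 0.2·(-2) + 0.8·0 = (-0.4) + 0 = -0.4

-0.40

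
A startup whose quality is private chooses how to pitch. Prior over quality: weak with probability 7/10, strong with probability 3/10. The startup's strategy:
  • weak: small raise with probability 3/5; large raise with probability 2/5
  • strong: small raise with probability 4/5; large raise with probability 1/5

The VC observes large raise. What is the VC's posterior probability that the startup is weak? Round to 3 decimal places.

Apply Bayes' rule using the sender's strategy as the likelihood.
P(large raise) = (7/10)·(2/5) + (3/10)·(1/5) = 17/50
P(weak | large raise) = ((7/10)·(2/5)) / (17/50) = (7/25) / (17/50) = 14/17

0.824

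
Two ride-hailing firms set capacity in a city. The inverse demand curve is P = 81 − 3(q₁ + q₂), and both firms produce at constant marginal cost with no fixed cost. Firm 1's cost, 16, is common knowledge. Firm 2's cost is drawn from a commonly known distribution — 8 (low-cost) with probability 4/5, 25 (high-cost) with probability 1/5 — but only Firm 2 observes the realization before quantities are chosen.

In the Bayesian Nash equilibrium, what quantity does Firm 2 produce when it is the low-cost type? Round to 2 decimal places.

Firm 2 with cost c maximizes (81 − 3(q₁+q₂) − c)·q₂, giving q₂(c) = (81 − c − 3q₁)/6.
E[c₂] = 4/5·8 + 1/5·25 = 11.4
Firm 1's FOC against E[q₂] yields q₁ = (81 − 2·16 + E[c₂])/9 = (81 − 32 + 11.4)/9 = 6.71111.
q₂(low-cost) = (81 − 8 − 3·6.71111)/6 = 8.81111.

8.81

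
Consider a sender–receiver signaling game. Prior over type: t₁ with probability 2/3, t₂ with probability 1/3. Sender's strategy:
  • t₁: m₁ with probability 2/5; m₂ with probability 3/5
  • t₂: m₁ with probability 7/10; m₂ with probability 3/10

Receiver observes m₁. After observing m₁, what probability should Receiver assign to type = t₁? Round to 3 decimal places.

P(m₁) = (2/3)·(2/5) + (1/3)·(7/10) = 1/2
P(t₁ | m₁) = ((2/3)·(2/5)) / (1/2) = (4/15) / (1/2) = 8/15

0.533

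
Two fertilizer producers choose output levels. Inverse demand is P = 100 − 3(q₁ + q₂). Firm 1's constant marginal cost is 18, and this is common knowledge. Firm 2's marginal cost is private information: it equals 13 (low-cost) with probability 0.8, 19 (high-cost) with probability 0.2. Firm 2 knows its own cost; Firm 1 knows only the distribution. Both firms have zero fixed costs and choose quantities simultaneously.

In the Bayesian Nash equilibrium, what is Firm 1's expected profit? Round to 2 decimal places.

226.49

Firm 2 with cost c maximizes (100 − 3(q₁+q₂) − c)·q₂, giving q₂(c) = (100 − c − 3q₁)/6.
E[c₂] = 0.8·13 + 0.2·19 = 14.2
Firm 1's FOC against E[q₂] yields q₁ = (100 − 2·18 + E[c₂])/9 = (100 − 36 + 14.2)/9 = 8.68889.
E[P] = 100 − 3·(q₁ + E[q₂]) = 44.0667; Firm 1's expected profit = (E[P] − 18)·q₁ = (44.0667 − 18)·8.68889 = 226.49.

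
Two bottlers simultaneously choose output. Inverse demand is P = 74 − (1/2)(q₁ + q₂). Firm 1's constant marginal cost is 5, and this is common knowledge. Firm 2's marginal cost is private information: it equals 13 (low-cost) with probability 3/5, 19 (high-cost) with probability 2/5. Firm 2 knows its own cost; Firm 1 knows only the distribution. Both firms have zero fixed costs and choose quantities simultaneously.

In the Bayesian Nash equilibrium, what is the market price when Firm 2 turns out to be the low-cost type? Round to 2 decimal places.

30.27

Firm 2 with cost c maximizes (74 − (1/2)(q₁+q₂) − c)·q₂, giving q₂(c) = (74 − c − (1/2)q₁).
E[c₂] = 3/5·13 + 2/5·19 = 15.4
Firm 1's FOC against E[q₂] yields q₁ = (74 − 2·5 + E[c₂])/(3/2) = (74 − 10 + 15.4)/(3/2) = 52.9333.
q₂(low-cost) = 34.5333, so P = 74 − (1/2)·(52.9333 + 34.5333) = 30.2667.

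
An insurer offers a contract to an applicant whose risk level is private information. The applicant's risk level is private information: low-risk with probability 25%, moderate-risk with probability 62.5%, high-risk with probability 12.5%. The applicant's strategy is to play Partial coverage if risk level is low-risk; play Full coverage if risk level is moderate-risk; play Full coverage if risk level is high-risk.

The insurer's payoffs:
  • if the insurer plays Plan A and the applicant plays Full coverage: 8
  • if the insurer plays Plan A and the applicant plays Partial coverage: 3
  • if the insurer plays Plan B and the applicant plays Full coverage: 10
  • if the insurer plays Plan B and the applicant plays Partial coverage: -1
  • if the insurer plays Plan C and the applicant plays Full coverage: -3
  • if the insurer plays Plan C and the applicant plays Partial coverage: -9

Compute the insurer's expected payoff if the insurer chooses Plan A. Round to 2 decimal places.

6.75

Take the expectation over the applicant's risk level, weighting each type's action by its prior probability.
E[Plan A] = 0.25·3 + 0.625·8 + 0.125·8 = 0.75 + 5 + 1 = 6.75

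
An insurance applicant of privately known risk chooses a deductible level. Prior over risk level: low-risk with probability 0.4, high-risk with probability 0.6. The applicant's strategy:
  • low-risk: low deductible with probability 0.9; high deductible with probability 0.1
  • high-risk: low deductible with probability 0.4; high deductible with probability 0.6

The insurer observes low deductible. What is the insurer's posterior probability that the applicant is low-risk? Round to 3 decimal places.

0.600

P(low deductible) = 0.4·0.9 + 0.6·0.4 = 0.6
P(low-risk | low deductible) = (0.4·0.9) / 0.6 = 0.36 / 0.6 = 0.6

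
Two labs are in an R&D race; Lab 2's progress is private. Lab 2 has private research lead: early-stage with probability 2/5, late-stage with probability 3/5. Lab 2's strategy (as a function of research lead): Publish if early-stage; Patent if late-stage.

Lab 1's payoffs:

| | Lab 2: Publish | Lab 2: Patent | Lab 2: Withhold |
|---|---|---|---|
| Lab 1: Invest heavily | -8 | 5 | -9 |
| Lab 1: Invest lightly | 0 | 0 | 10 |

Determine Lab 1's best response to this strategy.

E[Invest heavily] = 2/5·(-8) + 3/5·(5) = -1/5
E[Invest lightly] = 2/5·(0) + 3/5·(0) = 0
Best response: Invest lightly (0 is the largest).

Invest lightly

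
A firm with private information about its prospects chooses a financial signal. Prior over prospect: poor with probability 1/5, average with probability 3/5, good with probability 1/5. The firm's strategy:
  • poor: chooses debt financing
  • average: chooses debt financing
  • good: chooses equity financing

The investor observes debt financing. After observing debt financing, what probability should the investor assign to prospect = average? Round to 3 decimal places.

0.750

Apply Bayes' rule using the sender's strategy as the likelihood.
P(debt financing) = (1/5)·1 + (3/5)·1 + (1/5)·0 = 4/5
P(average | debt financing) = ((3/5)·1) / (4/5) = (3/5) / (4/5) = 3/4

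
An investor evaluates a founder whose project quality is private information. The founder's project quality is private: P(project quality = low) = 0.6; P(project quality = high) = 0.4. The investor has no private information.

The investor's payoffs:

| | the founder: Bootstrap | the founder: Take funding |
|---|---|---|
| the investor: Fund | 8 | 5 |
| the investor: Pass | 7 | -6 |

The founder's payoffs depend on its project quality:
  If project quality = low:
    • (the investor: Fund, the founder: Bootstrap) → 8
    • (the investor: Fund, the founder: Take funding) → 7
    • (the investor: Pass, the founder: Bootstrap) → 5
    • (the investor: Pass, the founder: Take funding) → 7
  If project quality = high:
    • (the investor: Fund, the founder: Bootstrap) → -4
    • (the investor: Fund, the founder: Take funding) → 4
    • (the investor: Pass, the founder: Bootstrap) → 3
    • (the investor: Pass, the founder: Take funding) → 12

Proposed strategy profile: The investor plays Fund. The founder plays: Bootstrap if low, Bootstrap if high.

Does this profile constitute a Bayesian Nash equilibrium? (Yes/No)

The investor plays Fund: E[Fund] = 0.6·(8) + 0.4·(8) = 8; E[Pass] = 7. Best-responding. ✓
The founder (project quality low), facing Fund: Bootstrap gives 8, Take funding gives 7. Proposed Bootstrap is best. ✓
The founder (project quality high), facing Fund: Bootstrap gives -4, Take funding gives 4. Proposed Bootstrap is not best — profitable deviation exists. ✗

No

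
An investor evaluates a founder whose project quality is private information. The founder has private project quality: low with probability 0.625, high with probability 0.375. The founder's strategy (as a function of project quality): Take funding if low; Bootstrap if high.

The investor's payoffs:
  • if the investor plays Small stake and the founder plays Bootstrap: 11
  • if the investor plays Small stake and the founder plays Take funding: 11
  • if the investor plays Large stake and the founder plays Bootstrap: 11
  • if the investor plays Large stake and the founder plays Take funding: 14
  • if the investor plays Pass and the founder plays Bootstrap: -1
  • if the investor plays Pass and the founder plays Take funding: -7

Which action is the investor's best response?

Large stake

Compute the investor's expected payoff for each action, taking the expectation over the founder's type.
E[Small stake] = 0.625·(11) + 0.375·(11) = 11
E[Large stake] = 0.625·(14) + 0.375·(11) = 12.875
E[Pass] = 0.625·(-7) + 0.375·(-1) = -4.75
Best response: Large stake (12.875 is the largest).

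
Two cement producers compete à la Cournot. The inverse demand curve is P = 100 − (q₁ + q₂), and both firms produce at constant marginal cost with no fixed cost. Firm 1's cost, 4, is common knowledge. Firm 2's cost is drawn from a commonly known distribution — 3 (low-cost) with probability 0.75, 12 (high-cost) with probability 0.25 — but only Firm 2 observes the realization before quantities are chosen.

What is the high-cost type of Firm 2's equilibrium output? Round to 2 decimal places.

27.79

Type-c best response for Firm 2: q₂(c) = (100 − c)/2 − q₁/2.
Firm 1 maximizes expected profit; its first-order condition is 100 − 2q₁ − E[q₂] − 4 = 0.
Substituting E[q₂] and solving: E[c₂] = 5.25, so q₁ = (100 − 2·4 + 5.25)/3 = 32.4167.
q₂(high-cost) = (100 − 12 − 32.4167)/2 = 27.7917.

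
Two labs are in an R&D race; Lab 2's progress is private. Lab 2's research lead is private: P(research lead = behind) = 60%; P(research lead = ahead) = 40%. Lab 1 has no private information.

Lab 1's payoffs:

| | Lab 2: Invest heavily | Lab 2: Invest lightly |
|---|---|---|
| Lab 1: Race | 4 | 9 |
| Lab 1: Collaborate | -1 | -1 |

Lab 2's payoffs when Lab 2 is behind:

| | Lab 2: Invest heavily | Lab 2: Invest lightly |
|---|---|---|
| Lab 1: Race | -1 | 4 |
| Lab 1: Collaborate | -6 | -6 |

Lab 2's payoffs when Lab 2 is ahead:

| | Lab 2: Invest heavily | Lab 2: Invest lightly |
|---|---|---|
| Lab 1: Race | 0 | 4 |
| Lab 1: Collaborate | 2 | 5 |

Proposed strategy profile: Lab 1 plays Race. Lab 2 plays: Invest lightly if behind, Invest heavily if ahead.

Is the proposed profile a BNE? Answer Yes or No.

No

Lab 1 plays Race: E[Race] = 0.6·(9) + 0.4·(4) = 7; E[Collaborate] = -1. Best-responding. ✓
Lab 2 (research lead behind), facing Race: Invest heavily gives -1, Invest lightly gives 4. Proposed Invest lightly is best. ✓
Lab 2 (research lead ahead), facing Race: Invest heavily gives 0, Invest lightly gives 4. Proposed Invest heavily is not best — profitable deviation exists. ✗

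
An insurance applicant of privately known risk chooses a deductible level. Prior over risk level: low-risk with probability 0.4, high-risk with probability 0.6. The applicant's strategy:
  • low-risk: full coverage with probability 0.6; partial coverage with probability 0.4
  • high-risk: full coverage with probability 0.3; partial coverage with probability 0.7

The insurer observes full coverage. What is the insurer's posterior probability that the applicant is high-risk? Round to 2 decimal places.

0.43

Apply Bayes' rule using the sender's strategy as the likelihood.
P(full coverage) = 0.4·0.6 + 0.6·0.3 = 0.42
P(high-risk | full coverage) = (0.6·0.3) / 0.42 = 0.18 / 0.42 = 0.428571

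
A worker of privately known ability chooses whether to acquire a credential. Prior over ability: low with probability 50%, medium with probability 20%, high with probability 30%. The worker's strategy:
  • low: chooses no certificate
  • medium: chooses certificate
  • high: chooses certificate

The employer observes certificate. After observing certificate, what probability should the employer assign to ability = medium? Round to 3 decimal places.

0.400

P(certificate) = 0.5·0 + 0.2·1 + 0.3·1 = 0.5
P(medium | certificate) = (0.2·1) / 0.5 = 0.2 / 0.5 = 0.4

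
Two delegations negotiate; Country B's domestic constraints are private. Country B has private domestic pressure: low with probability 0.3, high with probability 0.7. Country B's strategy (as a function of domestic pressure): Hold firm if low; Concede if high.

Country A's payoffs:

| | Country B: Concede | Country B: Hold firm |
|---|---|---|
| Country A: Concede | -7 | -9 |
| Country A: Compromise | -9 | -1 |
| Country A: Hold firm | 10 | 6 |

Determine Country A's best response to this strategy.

Hold firm

E[Concede] = 0.3·(-9) + 0.7·(-7) = -7.6
E[Compromise] = 0.3·(-1) + 0.7·(-9) = -6.6
E[Hold firm] = 0.3·(6) + 0.7·(10) = 8.8
Best response: Hold firm (8.8 is the largest).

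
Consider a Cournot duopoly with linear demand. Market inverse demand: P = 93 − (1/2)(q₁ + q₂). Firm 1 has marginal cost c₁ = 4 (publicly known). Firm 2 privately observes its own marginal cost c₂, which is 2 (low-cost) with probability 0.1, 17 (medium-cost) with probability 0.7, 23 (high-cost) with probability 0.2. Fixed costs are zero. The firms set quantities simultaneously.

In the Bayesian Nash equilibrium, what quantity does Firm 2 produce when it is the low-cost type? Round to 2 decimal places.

Firm 2 with cost c maximizes (93 − (1/2)(q₁+q₂) − c)·q₂, giving q₂(c) = (93 − c − (1/2)q₁).
E[c₂] = 0.1·2 + 0.7·17 + 0.2·23 = 16.7
Firm 1's FOC against E[q₂] yields q₁ = (93 − 2·4 + E[c₂])/(3/2) = (93 − 8 + 16.7)/(3/2) = 67.8.
q₂(low-cost) = (93 − 2 − (1/2)·67.8) = 57.1.

57.10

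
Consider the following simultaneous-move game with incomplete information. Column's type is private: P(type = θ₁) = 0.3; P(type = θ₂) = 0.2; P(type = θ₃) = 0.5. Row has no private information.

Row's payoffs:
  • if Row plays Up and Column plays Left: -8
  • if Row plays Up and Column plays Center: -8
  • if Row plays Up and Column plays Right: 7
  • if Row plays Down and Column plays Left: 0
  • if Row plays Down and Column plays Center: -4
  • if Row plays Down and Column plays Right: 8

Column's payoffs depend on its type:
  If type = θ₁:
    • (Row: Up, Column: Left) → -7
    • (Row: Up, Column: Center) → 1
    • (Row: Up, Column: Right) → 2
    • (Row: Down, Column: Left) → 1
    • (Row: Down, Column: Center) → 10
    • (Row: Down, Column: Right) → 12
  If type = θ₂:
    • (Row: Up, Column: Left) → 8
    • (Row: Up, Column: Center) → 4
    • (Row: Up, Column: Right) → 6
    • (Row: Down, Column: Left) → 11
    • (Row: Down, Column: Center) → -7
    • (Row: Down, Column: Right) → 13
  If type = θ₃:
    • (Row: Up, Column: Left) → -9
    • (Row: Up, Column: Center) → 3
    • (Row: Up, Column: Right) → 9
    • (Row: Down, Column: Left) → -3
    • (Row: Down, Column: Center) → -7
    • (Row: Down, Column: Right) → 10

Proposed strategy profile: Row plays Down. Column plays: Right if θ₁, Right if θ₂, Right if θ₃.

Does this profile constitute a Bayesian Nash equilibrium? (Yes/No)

Row plays Down: E[Down] = 0.3·(8) + 0.2·(8) + 0.5·(8) = 8; E[Up] = 7. Best-responding. ✓
Column (type θ₁), facing Down: Left gives 1, Center gives 10, Right gives 12. Proposed Right is best. ✓
Column (type θ₂), facing Down: Left gives 11, Center gives -7, Right gives 13. Proposed Right is best. ✓
Column (type θ₃), facing Down: Left gives -3, Center gives -7, Right gives 10. Proposed Right is best. ✓

Yes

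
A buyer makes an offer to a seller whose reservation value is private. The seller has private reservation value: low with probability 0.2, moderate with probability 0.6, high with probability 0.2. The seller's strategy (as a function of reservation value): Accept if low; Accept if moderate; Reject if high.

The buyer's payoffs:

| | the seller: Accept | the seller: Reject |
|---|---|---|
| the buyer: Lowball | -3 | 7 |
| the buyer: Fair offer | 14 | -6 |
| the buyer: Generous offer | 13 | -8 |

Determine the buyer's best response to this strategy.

Fair offer

E[Lowball] = 0.2·(-3) + 0.6·(-3) + 0.2·(7) = -1
E[Fair offer] = 0.2·(14) + 0.6·(14) + 0.2·(-6) = 10
E[Generous offer] = 0.2·(13) + 0.6·(13) + 0.2·(-8) = 8.8
Best response: Fair offer (10 is the largest).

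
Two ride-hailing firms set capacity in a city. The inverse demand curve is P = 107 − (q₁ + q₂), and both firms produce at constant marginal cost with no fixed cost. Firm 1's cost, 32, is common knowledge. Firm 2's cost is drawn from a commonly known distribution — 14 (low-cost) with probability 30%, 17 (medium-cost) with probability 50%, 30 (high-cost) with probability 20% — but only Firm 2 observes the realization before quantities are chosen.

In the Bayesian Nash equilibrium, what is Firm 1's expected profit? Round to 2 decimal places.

Firm 2 with cost c maximizes (107 − (q₁+q₂) − c)·q₂, giving q₂(c) = (107 − c − q₁)/2.
E[c₂] = 0.3·14 + 0.5·17 + 0.2·30 = 18.7
Firm 1's FOC against E[q₂] yields q₁ = (107 − 2·32 + E[c₂])/3 = (107 − 64 + 18.7)/3 = 20.5667.
E[P] = 107 − (q₁ + E[q₂]) = 52.5667; Firm 1's expected profit = (E[P] − 32)·q₁ = (52.5667 − 32)·20.5667 = 422.988.

422.99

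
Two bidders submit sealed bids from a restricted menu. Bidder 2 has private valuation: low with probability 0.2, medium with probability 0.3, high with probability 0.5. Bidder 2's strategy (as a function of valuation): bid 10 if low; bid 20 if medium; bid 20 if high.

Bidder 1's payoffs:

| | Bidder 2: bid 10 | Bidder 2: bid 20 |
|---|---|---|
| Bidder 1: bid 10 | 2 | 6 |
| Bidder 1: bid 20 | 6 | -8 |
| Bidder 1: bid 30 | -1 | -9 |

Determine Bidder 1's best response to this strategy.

bid 10

E[bid 10] = 0.2·(2) + 0.3·(6) + 0.5·(6) = 5.2
E[bid 20] = 0.2·(6) + 0.3·(-8) + 0.5·(-8) = -5.2
E[bid 30] = 0.2·(-1) + 0.3·(-9) + 0.5·(-9) = -7.4
Best response: bid 10 (5.2 is the largest).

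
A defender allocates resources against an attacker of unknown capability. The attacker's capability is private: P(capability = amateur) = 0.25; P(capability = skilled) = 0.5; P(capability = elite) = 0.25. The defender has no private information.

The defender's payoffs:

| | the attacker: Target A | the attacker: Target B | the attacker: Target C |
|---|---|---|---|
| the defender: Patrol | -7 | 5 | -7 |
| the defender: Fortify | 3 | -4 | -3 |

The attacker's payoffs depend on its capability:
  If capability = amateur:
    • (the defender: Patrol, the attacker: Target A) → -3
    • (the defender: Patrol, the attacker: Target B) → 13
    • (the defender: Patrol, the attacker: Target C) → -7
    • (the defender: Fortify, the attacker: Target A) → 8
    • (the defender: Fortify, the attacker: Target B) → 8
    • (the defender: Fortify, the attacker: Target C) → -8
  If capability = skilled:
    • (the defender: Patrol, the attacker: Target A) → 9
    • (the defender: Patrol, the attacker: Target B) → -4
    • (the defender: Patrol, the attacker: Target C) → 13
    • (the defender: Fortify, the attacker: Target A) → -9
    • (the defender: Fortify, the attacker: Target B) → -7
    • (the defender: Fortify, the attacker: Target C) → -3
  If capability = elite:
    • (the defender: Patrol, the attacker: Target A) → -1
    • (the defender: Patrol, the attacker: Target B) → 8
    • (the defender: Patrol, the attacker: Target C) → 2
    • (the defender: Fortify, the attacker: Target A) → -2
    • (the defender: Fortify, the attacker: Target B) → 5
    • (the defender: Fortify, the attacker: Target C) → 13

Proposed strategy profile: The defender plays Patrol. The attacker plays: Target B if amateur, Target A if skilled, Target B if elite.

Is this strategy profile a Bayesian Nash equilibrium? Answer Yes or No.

No

The defender plays Patrol: E[Patrol] = 0.25·(5) + 0.5·(-7) + 0.25·(5) = -1; E[Fortify] = -0.5. Not best-responding. ✗
The attacker (capability amateur), facing Patrol: Target A gives -3, Target B gives 13, Target C gives -7. Proposed Target B is best. ✓
The attacker (capability skilled), facing Patrol: Target A gives 9, Target B gives -4, Target C gives 13. Proposed Target A is not best — profitable deviation exists. ✗
The attacker (capability elite), facing Patrol: Target A gives -1, Target B gives 8, Target C gives 2. Proposed Target B is best. ✓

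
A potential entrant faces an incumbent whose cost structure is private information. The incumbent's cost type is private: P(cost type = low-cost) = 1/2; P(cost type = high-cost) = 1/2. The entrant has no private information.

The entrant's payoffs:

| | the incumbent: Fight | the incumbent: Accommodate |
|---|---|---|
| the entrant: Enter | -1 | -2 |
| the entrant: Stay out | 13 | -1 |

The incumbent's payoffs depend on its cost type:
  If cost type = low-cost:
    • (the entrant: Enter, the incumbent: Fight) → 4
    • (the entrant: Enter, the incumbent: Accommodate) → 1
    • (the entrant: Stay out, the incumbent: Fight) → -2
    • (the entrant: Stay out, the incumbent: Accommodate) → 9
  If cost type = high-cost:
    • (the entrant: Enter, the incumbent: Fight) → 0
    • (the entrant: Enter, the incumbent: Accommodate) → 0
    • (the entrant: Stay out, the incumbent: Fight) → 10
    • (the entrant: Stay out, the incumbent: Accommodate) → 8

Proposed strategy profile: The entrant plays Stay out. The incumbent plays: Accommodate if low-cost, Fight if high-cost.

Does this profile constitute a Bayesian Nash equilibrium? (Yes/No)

The entrant plays Stay out: E[Stay out] = 1/2·(-1) + 1/2·(13) = 6; E[Enter] = -3/2. Best-responding. ✓
The incumbent (cost type low-cost), facing Stay out: Fight gives -2, Accommodate gives 9. Proposed Accommodate is best. ✓
The incumbent (cost type high-cost), facing Stay out: Fight gives 10, Accommodate gives 8. Proposed Fight is best. ✓

Yes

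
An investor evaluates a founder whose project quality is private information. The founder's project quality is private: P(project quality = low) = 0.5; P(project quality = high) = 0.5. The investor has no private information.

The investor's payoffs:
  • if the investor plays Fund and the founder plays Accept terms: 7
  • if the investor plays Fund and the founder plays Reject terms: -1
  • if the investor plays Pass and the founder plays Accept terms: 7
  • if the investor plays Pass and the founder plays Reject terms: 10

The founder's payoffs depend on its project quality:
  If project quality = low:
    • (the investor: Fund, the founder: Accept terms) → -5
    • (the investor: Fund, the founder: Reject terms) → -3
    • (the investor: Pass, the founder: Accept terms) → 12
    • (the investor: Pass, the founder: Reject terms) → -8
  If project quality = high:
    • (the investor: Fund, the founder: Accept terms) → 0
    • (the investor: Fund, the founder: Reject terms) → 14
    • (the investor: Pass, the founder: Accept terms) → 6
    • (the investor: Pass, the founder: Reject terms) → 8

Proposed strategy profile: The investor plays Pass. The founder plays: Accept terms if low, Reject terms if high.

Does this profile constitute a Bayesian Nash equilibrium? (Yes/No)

Yes

The investor plays Pass: E[Pass] = 0.5·(7) + 0.5·(10) = 8.5; E[Fund] = 3. Best-responding. ✓
The founder (project quality low), facing Pass: Accept terms gives 12, Reject terms gives -8. Proposed Accept terms is best. ✓
The founder (project quality high), facing Pass: Accept terms gives 6, Reject terms gives 8. Proposed Reject terms is best. ✓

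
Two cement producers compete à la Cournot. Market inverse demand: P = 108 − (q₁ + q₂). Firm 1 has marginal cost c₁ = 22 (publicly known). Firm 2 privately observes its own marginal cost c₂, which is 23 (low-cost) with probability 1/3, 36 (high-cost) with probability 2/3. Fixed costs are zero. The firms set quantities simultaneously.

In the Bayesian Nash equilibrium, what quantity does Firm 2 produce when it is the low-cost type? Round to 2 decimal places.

26.56

Firm 2 with cost c maximizes (108 − (q₁+q₂) − c)·q₂, giving q₂(c) = (108 − c − q₁)/2.
E[c₂] = 1/3·23 + 2/3·36 = 31.6667
Firm 1's FOC against E[q₂] yields q₁ = (108 − 2·22 + E[c₂])/3 = (108 − 44 + 31.6667)/3 = 31.8889.
q₂(low-cost) = (108 − 23 − 31.8889)/2 = 26.5556.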